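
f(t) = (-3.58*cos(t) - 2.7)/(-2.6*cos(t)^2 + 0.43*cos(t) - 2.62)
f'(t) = (-5.2*sin(t)*cos(t) + 0.43*sin(t))*(-3.58*cos(t) - 2.7)/(-2.6*cos(t)^2 + 0.43*cos(t) - 2.62)^2 + 3.58*sin(t)/(-2.6*cos(t)^2 + 0.43*cos(t) - 2.62)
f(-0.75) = 1.44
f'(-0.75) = -0.24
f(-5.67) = 1.40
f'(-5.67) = 0.26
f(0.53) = 1.38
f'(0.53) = 0.25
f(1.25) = 1.40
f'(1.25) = -0.65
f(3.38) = -0.14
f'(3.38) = 0.12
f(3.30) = -0.15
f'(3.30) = 0.08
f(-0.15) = 1.32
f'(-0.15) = -0.08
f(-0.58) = 1.40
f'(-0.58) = -0.25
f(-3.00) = -0.15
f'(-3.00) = 0.07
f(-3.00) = -0.15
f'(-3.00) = 0.07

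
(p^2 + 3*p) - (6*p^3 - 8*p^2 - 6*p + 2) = -6*p^3 + 9*p^2 + 9*p - 2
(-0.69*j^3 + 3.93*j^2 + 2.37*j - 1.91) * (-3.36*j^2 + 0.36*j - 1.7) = 2.3184*j^5 - 13.4532*j^4 - 5.3754*j^3 + 0.589799999999999*j^2 - 4.7166*j + 3.247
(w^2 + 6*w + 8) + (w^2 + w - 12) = 2*w^2 + 7*w - 4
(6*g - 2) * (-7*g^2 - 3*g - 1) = -42*g^3 - 4*g^2 + 2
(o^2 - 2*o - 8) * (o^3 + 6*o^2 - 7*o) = o^5 + 4*o^4 - 27*o^3 - 34*o^2 + 56*o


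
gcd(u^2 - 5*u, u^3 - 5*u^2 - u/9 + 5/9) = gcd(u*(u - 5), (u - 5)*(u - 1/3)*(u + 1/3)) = u - 5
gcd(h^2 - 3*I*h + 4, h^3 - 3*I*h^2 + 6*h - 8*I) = h - 4*I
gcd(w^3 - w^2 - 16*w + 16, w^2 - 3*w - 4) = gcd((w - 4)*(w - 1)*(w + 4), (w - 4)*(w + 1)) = w - 4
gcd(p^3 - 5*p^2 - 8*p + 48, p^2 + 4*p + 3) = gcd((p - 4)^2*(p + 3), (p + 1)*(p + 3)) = p + 3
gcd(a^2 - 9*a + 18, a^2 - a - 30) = a - 6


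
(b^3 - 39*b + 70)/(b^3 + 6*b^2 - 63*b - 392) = (b^2 - 7*b + 10)/(b^2 - b - 56)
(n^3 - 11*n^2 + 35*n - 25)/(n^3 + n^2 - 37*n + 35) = (n - 5)/(n + 7)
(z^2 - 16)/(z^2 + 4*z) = (z - 4)/z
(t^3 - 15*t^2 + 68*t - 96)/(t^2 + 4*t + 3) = (t^3 - 15*t^2 + 68*t - 96)/(t^2 + 4*t + 3)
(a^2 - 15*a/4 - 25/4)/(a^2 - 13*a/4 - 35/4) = (4*a + 5)/(4*a + 7)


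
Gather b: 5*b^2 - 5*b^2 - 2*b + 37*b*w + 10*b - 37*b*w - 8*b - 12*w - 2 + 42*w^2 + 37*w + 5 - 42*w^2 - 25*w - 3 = 0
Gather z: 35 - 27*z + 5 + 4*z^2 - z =4*z^2 - 28*z + 40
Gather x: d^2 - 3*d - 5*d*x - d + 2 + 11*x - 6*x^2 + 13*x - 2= d^2 - 4*d - 6*x^2 + x*(24 - 5*d)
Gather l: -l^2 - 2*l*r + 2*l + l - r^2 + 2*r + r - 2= -l^2 + l*(3 - 2*r) - r^2 + 3*r - 2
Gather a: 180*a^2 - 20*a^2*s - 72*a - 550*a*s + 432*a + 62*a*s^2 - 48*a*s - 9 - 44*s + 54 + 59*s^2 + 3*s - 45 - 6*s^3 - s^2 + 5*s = a^2*(180 - 20*s) + a*(62*s^2 - 598*s + 360) - 6*s^3 + 58*s^2 - 36*s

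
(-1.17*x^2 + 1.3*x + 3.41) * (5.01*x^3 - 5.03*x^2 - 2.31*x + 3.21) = -5.8617*x^5 + 12.3981*x^4 + 13.2478*x^3 - 23.911*x^2 - 3.7041*x + 10.9461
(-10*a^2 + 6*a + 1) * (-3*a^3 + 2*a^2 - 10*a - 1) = 30*a^5 - 38*a^4 + 109*a^3 - 48*a^2 - 16*a - 1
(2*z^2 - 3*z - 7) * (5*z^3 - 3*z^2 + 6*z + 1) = 10*z^5 - 21*z^4 - 14*z^3 + 5*z^2 - 45*z - 7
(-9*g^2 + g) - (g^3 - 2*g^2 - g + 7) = -g^3 - 7*g^2 + 2*g - 7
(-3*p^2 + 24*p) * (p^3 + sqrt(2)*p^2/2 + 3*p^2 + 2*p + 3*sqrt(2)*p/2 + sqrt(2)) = -3*p^5 - 3*sqrt(2)*p^4/2 + 15*p^4 + 15*sqrt(2)*p^3/2 + 66*p^3 + 33*sqrt(2)*p^2 + 48*p^2 + 24*sqrt(2)*p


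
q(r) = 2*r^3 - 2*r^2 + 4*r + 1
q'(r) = 6*r^2 - 4*r + 4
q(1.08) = 5.51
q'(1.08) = 6.68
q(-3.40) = -114.33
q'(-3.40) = 86.96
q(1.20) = 6.38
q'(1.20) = 7.84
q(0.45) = 2.58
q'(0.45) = 3.42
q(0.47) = 2.65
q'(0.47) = 3.45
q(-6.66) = -705.17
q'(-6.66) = 296.77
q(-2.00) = -31.00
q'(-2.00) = 36.00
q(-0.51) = -1.83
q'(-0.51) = 7.60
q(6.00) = 385.00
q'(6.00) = 196.00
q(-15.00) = -7259.00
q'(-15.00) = 1414.00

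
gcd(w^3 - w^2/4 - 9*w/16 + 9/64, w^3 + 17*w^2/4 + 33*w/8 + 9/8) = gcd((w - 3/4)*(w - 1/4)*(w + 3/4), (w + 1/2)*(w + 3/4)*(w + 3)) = w + 3/4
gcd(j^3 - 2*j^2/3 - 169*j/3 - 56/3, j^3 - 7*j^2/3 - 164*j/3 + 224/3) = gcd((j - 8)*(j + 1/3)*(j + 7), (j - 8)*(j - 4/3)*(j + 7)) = j^2 - j - 56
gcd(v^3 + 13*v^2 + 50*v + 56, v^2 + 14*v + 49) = v + 7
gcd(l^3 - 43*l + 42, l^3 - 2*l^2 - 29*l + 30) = l^2 - 7*l + 6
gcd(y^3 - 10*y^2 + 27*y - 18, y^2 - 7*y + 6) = y^2 - 7*y + 6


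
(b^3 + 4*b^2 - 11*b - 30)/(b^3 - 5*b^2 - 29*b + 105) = (b + 2)/(b - 7)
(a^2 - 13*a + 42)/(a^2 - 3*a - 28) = (a - 6)/(a + 4)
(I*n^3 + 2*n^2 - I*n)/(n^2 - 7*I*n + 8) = n*(I*n^2 + 2*n - I)/(n^2 - 7*I*n + 8)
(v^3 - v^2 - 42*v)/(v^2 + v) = (v^2 - v - 42)/(v + 1)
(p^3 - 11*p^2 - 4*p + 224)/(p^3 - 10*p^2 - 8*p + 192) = (p - 7)/(p - 6)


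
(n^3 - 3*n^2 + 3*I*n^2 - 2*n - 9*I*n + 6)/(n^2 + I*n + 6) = (n^3 + 3*n^2*(-1 + I) - n*(2 + 9*I) + 6)/(n^2 + I*n + 6)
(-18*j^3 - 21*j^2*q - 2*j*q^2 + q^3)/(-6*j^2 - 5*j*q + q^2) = 3*j + q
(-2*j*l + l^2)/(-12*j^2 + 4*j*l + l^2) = l/(6*j + l)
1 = 1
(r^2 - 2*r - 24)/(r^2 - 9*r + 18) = (r + 4)/(r - 3)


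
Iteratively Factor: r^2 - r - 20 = (r + 4)*(r - 5)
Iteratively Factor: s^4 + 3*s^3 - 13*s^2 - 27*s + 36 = (s + 4)*(s^3 - s^2 - 9*s + 9) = (s - 1)*(s + 4)*(s^2 - 9) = (s - 1)*(s + 3)*(s + 4)*(s - 3)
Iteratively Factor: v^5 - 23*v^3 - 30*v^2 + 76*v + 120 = (v + 2)*(v^4 - 2*v^3 - 19*v^2 + 8*v + 60) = (v - 2)*(v + 2)*(v^3 - 19*v - 30) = (v - 2)*(v + 2)^2*(v^2 - 2*v - 15) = (v - 2)*(v + 2)^2*(v + 3)*(v - 5)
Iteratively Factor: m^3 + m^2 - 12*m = (m + 4)*(m^2 - 3*m) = m*(m + 4)*(m - 3)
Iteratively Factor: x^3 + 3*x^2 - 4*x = (x - 1)*(x^2 + 4*x) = (x - 1)*(x + 4)*(x)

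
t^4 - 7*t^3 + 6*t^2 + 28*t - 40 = (t - 5)*(t - 2)^2*(t + 2)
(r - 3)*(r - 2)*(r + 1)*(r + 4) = r^4 - 15*r^2 + 10*r + 24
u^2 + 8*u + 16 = (u + 4)^2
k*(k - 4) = k^2 - 4*k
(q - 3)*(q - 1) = q^2 - 4*q + 3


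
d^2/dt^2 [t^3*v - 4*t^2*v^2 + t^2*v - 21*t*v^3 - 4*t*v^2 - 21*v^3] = 2*v*(3*t - 4*v + 1)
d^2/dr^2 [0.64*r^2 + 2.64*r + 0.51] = 1.28000000000000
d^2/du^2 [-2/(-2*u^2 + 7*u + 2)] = 4*(4*u^2 - 14*u - (4*u - 7)^2 - 4)/(-2*u^2 + 7*u + 2)^3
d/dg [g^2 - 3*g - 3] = 2*g - 3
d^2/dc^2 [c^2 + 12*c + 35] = 2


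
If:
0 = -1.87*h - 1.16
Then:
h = -0.62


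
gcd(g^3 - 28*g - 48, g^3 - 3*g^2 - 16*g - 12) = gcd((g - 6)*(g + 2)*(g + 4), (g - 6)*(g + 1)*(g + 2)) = g^2 - 4*g - 12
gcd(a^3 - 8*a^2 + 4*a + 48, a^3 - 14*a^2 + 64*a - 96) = a^2 - 10*a + 24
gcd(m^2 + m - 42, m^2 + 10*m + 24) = 1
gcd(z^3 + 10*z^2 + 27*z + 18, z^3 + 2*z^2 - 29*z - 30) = z^2 + 7*z + 6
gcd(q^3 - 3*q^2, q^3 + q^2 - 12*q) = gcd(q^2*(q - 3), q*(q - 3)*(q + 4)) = q^2 - 3*q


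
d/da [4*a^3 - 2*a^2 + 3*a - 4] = 12*a^2 - 4*a + 3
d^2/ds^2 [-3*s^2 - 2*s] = -6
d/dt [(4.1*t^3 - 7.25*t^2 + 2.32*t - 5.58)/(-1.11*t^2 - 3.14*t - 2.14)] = (-4.551*t^4 - 25.748*t^3 - 0.981799999999996*t^2 + 18.6424*t - 22.486)/(1.2321*t^4 + 6.9708*t^3 + 14.6104*t^2 + 13.4392*t + 4.5796)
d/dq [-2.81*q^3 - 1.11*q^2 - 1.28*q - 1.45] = -8.43*q^2 - 2.22*q - 1.28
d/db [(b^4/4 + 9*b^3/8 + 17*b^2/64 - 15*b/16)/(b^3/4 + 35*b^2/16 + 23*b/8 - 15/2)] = (32*b^4 + 304*b^3 - 614*b^2 - 240*b + 225)/(2*(16*b^4 + 152*b^3 + 121*b^2 - 1140*b + 900))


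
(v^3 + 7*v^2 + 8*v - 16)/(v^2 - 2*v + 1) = (v^2 + 8*v + 16)/(v - 1)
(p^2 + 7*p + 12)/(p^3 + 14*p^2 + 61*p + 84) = 1/(p + 7)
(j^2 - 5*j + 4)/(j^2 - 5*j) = (j^2 - 5*j + 4)/(j*(j - 5))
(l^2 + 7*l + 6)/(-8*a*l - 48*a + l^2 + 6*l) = (-l - 1)/(8*a - l)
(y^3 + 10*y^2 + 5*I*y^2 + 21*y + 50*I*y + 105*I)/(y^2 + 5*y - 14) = (y^2 + y*(3 + 5*I) + 15*I)/(y - 2)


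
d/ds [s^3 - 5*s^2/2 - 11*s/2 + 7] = 3*s^2 - 5*s - 11/2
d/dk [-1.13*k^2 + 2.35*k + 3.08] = 2.35 - 2.26*k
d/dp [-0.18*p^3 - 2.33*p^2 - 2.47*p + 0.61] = -0.54*p^2 - 4.66*p - 2.47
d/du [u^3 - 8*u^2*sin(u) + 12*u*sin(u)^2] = -8*u^2*cos(u) + 3*u^2 - 16*u*sin(u) + 12*u*sin(2*u) + 12*sin(u)^2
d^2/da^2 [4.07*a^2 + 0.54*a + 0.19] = 8.14000000000000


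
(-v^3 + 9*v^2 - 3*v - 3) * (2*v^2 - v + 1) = -2*v^5 + 19*v^4 - 16*v^3 + 6*v^2 - 3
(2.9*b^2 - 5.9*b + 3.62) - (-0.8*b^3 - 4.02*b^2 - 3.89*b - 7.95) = 0.8*b^3 + 6.92*b^2 - 2.01*b + 11.57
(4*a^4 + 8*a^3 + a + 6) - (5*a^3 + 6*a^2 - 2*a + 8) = 4*a^4 + 3*a^3 - 6*a^2 + 3*a - 2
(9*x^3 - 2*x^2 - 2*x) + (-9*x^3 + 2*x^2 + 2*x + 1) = 1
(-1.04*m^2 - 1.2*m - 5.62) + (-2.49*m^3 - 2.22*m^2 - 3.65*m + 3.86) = -2.49*m^3 - 3.26*m^2 - 4.85*m - 1.76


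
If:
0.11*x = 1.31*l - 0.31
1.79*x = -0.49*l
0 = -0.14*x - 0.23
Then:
No Solution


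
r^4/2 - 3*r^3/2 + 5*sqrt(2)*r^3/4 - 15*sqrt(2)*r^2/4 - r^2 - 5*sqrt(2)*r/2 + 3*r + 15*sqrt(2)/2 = (r/2 + sqrt(2)/2)*(r - 3)*(r - sqrt(2))*(r + 5*sqrt(2)/2)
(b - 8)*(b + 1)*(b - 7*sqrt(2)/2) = b^3 - 7*b^2 - 7*sqrt(2)*b^2/2 - 8*b + 49*sqrt(2)*b/2 + 28*sqrt(2)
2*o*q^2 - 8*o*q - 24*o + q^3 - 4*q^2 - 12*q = (2*o + q)*(q - 6)*(q + 2)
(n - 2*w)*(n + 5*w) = n^2 + 3*n*w - 10*w^2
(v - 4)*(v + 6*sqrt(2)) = v^2 - 4*v + 6*sqrt(2)*v - 24*sqrt(2)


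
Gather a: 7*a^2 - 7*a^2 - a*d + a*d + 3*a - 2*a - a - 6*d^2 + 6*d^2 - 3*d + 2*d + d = 0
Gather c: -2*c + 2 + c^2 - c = c^2 - 3*c + 2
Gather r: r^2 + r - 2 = r^2 + r - 2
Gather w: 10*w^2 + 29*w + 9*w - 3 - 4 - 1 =10*w^2 + 38*w - 8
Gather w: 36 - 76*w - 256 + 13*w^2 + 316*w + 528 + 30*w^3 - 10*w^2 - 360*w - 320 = 30*w^3 + 3*w^2 - 120*w - 12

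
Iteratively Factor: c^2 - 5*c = (c - 5)*(c)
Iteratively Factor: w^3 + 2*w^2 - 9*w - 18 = (w + 3)*(w^2 - w - 6) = (w + 2)*(w + 3)*(w - 3)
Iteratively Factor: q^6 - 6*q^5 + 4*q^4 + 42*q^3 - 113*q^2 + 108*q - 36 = (q - 3)*(q^5 - 3*q^4 - 5*q^3 + 27*q^2 - 32*q + 12) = (q - 3)*(q + 3)*(q^4 - 6*q^3 + 13*q^2 - 12*q + 4) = (q - 3)*(q - 1)*(q + 3)*(q^3 - 5*q^2 + 8*q - 4) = (q - 3)*(q - 2)*(q - 1)*(q + 3)*(q^2 - 3*q + 2) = (q - 3)*(q - 2)^2*(q - 1)*(q + 3)*(q - 1)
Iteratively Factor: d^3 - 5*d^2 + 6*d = (d)*(d^2 - 5*d + 6) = d*(d - 3)*(d - 2)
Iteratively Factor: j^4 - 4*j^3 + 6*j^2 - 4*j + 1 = (j - 1)*(j^3 - 3*j^2 + 3*j - 1) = (j - 1)^2*(j^2 - 2*j + 1) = (j - 1)^3*(j - 1)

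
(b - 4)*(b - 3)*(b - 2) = b^3 - 9*b^2 + 26*b - 24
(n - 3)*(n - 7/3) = n^2 - 16*n/3 + 7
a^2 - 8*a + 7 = (a - 7)*(a - 1)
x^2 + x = x*(x + 1)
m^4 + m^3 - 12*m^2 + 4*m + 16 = (m - 2)^2*(m + 1)*(m + 4)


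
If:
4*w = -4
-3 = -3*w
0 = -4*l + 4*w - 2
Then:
No Solution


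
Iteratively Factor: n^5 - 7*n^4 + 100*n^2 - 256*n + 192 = (n - 3)*(n^4 - 4*n^3 - 12*n^2 + 64*n - 64) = (n - 4)*(n - 3)*(n^3 - 12*n + 16) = (n - 4)*(n - 3)*(n - 2)*(n^2 + 2*n - 8) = (n - 4)*(n - 3)*(n - 2)^2*(n + 4)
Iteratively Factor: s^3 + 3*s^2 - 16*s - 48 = (s + 3)*(s^2 - 16) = (s - 4)*(s + 3)*(s + 4)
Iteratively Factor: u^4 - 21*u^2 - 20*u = (u - 5)*(u^3 + 5*u^2 + 4*u) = u*(u - 5)*(u^2 + 5*u + 4) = u*(u - 5)*(u + 1)*(u + 4)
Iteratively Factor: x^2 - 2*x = (x - 2)*(x)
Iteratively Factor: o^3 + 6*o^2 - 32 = (o + 4)*(o^2 + 2*o - 8) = (o - 2)*(o + 4)*(o + 4)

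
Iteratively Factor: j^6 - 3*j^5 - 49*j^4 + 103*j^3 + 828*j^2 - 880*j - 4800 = (j - 4)*(j^5 + j^4 - 45*j^3 - 77*j^2 + 520*j + 1200) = (j - 4)*(j + 4)*(j^4 - 3*j^3 - 33*j^2 + 55*j + 300) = (j - 4)*(j + 4)^2*(j^3 - 7*j^2 - 5*j + 75) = (j - 5)*(j - 4)*(j + 4)^2*(j^2 - 2*j - 15) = (j - 5)*(j - 4)*(j + 3)*(j + 4)^2*(j - 5)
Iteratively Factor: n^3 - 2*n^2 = (n)*(n^2 - 2*n) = n^2*(n - 2)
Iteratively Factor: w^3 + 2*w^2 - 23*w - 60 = (w + 4)*(w^2 - 2*w - 15) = (w - 5)*(w + 4)*(w + 3)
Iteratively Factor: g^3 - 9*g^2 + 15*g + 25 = (g + 1)*(g^2 - 10*g + 25) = (g - 5)*(g + 1)*(g - 5)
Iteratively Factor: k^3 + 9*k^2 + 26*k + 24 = (k + 2)*(k^2 + 7*k + 12) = (k + 2)*(k + 3)*(k + 4)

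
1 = 1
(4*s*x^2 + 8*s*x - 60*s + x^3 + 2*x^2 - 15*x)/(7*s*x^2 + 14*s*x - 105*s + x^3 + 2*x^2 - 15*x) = (4*s + x)/(7*s + x)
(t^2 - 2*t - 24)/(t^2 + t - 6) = (t^2 - 2*t - 24)/(t^2 + t - 6)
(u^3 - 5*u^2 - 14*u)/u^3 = 1 - 5/u - 14/u^2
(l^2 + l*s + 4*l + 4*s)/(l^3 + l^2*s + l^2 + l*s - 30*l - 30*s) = (l + 4)/(l^2 + l - 30)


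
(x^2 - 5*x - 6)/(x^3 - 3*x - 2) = (x - 6)/(x^2 - x - 2)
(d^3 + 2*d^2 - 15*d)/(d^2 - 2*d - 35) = d*(d - 3)/(d - 7)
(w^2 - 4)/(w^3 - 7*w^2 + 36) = (w - 2)/(w^2 - 9*w + 18)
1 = 1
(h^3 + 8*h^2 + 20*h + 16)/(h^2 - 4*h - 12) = (h^2 + 6*h + 8)/(h - 6)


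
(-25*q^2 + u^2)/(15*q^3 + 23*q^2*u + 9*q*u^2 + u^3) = (-5*q + u)/(3*q^2 + 4*q*u + u^2)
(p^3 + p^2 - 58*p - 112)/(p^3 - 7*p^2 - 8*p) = (p^2 + 9*p + 14)/(p*(p + 1))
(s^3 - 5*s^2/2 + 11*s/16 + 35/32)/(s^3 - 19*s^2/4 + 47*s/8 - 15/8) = (8*s^2 - 10*s - 7)/(4*(2*s^2 - 7*s + 3))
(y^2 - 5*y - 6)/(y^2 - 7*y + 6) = (y + 1)/(y - 1)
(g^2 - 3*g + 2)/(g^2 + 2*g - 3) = (g - 2)/(g + 3)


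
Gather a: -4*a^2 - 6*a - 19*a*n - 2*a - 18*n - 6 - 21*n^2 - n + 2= -4*a^2 + a*(-19*n - 8) - 21*n^2 - 19*n - 4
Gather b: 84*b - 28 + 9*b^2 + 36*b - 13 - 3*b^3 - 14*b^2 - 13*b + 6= -3*b^3 - 5*b^2 + 107*b - 35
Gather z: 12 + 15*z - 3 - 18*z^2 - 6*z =-18*z^2 + 9*z + 9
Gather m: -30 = -30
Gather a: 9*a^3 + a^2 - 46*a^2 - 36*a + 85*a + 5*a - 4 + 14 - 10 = 9*a^3 - 45*a^2 + 54*a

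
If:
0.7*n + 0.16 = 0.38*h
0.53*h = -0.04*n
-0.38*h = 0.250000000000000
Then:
No Solution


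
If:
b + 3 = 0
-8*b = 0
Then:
No Solution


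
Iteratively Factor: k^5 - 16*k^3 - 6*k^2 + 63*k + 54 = (k - 3)*(k^4 + 3*k^3 - 7*k^2 - 27*k - 18) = (k - 3)*(k + 3)*(k^3 - 7*k - 6) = (k - 3)*(k + 2)*(k + 3)*(k^2 - 2*k - 3) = (k - 3)^2*(k + 2)*(k + 3)*(k + 1)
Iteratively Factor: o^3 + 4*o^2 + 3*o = (o + 1)*(o^2 + 3*o) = o*(o + 1)*(o + 3)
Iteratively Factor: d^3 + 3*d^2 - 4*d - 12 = (d + 2)*(d^2 + d - 6) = (d + 2)*(d + 3)*(d - 2)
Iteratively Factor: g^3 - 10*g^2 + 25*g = (g - 5)*(g^2 - 5*g) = (g - 5)^2*(g)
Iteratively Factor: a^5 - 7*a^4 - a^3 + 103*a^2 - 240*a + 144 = (a + 4)*(a^4 - 11*a^3 + 43*a^2 - 69*a + 36) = (a - 3)*(a + 4)*(a^3 - 8*a^2 + 19*a - 12) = (a - 3)*(a - 1)*(a + 4)*(a^2 - 7*a + 12) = (a - 3)^2*(a - 1)*(a + 4)*(a - 4)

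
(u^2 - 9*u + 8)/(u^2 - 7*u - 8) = (u - 1)/(u + 1)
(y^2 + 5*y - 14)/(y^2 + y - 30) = (y^2 + 5*y - 14)/(y^2 + y - 30)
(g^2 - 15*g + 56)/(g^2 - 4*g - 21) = (g - 8)/(g + 3)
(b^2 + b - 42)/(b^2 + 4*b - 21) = (b - 6)/(b - 3)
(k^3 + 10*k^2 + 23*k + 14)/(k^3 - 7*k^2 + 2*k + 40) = (k^2 + 8*k + 7)/(k^2 - 9*k + 20)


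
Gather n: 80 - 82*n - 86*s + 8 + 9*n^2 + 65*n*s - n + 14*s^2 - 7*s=9*n^2 + n*(65*s - 83) + 14*s^2 - 93*s + 88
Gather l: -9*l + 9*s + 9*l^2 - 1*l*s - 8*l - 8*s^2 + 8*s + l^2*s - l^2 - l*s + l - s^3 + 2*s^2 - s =l^2*(s + 8) + l*(-2*s - 16) - s^3 - 6*s^2 + 16*s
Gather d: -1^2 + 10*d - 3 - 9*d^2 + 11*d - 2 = -9*d^2 + 21*d - 6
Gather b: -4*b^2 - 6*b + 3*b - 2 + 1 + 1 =-4*b^2 - 3*b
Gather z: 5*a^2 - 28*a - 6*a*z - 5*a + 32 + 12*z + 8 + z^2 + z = 5*a^2 - 33*a + z^2 + z*(13 - 6*a) + 40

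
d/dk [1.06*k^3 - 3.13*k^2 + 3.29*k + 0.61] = 3.18*k^2 - 6.26*k + 3.29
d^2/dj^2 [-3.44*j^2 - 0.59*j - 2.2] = -6.88000000000000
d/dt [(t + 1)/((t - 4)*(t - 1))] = (-t^2 - 2*t + 9)/(t^4 - 10*t^3 + 33*t^2 - 40*t + 16)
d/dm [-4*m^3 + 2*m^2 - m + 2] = -12*m^2 + 4*m - 1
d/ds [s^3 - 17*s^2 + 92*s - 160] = 3*s^2 - 34*s + 92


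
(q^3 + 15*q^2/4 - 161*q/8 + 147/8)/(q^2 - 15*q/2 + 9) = (4*q^2 + 21*q - 49)/(4*(q - 6))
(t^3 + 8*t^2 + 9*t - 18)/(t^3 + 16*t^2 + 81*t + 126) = (t - 1)/(t + 7)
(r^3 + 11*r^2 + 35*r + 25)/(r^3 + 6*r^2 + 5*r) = (r + 5)/r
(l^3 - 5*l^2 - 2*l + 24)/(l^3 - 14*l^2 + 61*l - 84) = (l + 2)/(l - 7)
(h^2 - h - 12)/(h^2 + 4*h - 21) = (h^2 - h - 12)/(h^2 + 4*h - 21)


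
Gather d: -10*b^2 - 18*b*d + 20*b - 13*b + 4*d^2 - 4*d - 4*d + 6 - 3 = -10*b^2 + 7*b + 4*d^2 + d*(-18*b - 8) + 3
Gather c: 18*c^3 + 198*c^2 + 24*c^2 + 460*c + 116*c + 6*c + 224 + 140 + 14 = 18*c^3 + 222*c^2 + 582*c + 378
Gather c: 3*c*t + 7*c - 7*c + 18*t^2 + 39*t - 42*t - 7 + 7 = 3*c*t + 18*t^2 - 3*t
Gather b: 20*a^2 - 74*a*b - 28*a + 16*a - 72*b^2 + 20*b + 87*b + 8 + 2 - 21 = 20*a^2 - 12*a - 72*b^2 + b*(107 - 74*a) - 11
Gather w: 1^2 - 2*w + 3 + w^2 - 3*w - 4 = w^2 - 5*w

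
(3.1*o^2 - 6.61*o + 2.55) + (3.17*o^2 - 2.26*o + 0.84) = 6.27*o^2 - 8.87*o + 3.39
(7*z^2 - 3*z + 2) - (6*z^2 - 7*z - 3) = z^2 + 4*z + 5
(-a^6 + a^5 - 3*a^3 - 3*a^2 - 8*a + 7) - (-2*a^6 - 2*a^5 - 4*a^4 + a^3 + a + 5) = a^6 + 3*a^5 + 4*a^4 - 4*a^3 - 3*a^2 - 9*a + 2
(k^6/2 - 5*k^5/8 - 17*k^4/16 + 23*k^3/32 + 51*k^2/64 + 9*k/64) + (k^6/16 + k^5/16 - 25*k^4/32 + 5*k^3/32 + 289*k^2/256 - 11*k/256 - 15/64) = 9*k^6/16 - 9*k^5/16 - 59*k^4/32 + 7*k^3/8 + 493*k^2/256 + 25*k/256 - 15/64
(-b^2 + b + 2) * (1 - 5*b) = 5*b^3 - 6*b^2 - 9*b + 2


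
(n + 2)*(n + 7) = n^2 + 9*n + 14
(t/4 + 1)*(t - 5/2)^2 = t^3/4 - t^2/4 - 55*t/16 + 25/4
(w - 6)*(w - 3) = w^2 - 9*w + 18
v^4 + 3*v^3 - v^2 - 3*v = v*(v - 1)*(v + 1)*(v + 3)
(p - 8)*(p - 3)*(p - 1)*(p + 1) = p^4 - 11*p^3 + 23*p^2 + 11*p - 24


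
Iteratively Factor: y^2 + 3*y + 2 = (y + 1)*(y + 2)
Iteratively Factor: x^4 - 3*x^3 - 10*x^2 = (x + 2)*(x^3 - 5*x^2) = (x - 5)*(x + 2)*(x^2) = x*(x - 5)*(x + 2)*(x)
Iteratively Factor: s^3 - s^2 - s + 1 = (s + 1)*(s^2 - 2*s + 1) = (s - 1)*(s + 1)*(s - 1)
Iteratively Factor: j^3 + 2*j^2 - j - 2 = (j + 2)*(j^2 - 1) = (j - 1)*(j + 2)*(j + 1)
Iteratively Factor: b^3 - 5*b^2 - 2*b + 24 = (b + 2)*(b^2 - 7*b + 12) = (b - 4)*(b + 2)*(b - 3)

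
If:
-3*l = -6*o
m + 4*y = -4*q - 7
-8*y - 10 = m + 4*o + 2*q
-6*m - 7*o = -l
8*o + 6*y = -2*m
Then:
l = 52/11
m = -65/33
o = 26/11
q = 245/198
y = -247/99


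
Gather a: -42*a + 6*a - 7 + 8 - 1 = -36*a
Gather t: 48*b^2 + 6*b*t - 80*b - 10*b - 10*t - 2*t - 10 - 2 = 48*b^2 - 90*b + t*(6*b - 12) - 12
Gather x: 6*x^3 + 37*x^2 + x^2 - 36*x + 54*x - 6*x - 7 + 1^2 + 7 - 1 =6*x^3 + 38*x^2 + 12*x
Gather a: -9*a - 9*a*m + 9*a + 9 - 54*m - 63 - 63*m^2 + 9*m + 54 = -9*a*m - 63*m^2 - 45*m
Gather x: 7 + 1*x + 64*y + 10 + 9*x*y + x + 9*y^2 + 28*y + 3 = x*(9*y + 2) + 9*y^2 + 92*y + 20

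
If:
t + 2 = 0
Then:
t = -2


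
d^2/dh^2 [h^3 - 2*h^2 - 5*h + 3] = 6*h - 4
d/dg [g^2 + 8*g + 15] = 2*g + 8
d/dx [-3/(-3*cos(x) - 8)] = 9*sin(x)/(3*cos(x) + 8)^2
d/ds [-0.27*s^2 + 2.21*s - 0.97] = 2.21 - 0.54*s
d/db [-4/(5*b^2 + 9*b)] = 4*(10*b + 9)/(b^2*(5*b + 9)^2)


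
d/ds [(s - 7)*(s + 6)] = 2*s - 1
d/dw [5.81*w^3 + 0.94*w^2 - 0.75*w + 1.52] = 17.43*w^2 + 1.88*w - 0.75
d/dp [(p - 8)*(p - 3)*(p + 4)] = 3*p^2 - 14*p - 20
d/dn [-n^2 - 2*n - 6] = -2*n - 2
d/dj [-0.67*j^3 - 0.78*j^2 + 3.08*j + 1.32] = -2.01*j^2 - 1.56*j + 3.08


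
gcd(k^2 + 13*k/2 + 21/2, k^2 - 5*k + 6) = 1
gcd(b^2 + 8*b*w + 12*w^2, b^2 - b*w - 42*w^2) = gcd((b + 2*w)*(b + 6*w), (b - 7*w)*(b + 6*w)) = b + 6*w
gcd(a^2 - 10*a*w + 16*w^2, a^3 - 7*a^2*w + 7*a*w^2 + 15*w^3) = 1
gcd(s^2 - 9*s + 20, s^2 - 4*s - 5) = s - 5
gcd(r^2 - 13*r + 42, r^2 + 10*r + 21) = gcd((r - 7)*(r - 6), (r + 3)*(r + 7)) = 1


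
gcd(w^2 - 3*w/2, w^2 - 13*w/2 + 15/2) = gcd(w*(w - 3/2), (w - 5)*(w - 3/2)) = w - 3/2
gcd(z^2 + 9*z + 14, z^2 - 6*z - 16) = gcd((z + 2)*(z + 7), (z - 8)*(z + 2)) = z + 2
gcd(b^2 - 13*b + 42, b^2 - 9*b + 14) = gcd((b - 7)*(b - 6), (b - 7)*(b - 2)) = b - 7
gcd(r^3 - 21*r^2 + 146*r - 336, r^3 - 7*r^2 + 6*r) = r - 6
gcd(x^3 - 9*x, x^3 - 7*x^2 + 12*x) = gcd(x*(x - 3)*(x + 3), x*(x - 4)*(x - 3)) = x^2 - 3*x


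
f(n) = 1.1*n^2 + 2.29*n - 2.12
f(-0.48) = -2.97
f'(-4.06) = -6.64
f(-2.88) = 0.41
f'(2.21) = 7.15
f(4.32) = 28.30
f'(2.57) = 7.94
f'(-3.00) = -4.31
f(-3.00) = 0.91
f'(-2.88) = -4.05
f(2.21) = 8.31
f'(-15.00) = -30.71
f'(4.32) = 11.79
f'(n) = 2.2*n + 2.29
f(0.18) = -1.67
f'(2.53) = 7.86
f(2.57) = 11.03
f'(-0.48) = 1.23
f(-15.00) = 211.03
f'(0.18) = 2.69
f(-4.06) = 6.71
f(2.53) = 10.71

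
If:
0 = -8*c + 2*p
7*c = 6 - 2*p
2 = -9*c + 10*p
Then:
No Solution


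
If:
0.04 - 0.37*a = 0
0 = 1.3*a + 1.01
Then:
No Solution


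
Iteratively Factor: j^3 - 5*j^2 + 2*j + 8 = (j + 1)*(j^2 - 6*j + 8) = (j - 4)*(j + 1)*(j - 2)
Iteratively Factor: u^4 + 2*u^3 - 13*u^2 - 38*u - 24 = (u + 3)*(u^3 - u^2 - 10*u - 8) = (u - 4)*(u + 3)*(u^2 + 3*u + 2) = (u - 4)*(u + 2)*(u + 3)*(u + 1)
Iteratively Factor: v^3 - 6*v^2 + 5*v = (v - 5)*(v^2 - v) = v*(v - 5)*(v - 1)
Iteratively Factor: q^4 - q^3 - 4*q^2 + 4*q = (q + 2)*(q^3 - 3*q^2 + 2*q) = q*(q + 2)*(q^2 - 3*q + 2) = q*(q - 1)*(q + 2)*(q - 2)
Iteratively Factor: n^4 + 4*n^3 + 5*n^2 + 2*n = (n + 1)*(n^3 + 3*n^2 + 2*n) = (n + 1)*(n + 2)*(n^2 + n) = (n + 1)^2*(n + 2)*(n)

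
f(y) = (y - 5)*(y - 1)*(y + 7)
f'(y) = (y - 5)*(y - 1) + (y - 5)*(y + 7) + (y - 1)*(y + 7) = 3*y^2 + 2*y - 37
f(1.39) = -11.81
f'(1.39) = -28.42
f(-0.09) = 38.34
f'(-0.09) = -37.16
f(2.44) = -34.80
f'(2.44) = -14.26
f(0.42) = 19.71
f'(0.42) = -35.63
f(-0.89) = 68.02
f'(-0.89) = -36.40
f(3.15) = -40.37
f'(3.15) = -0.93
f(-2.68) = 122.09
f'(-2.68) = -20.81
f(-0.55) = 55.49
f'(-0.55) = -37.19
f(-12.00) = -1105.00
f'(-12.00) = 371.00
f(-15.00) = -2560.00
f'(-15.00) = 608.00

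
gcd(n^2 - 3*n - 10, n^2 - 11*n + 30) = n - 5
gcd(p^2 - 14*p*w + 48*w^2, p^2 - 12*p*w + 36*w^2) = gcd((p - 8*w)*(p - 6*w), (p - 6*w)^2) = p - 6*w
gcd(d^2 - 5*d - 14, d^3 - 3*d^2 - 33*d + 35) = d - 7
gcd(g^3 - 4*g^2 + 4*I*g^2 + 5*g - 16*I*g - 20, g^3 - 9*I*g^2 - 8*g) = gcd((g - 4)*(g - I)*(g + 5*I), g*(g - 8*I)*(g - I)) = g - I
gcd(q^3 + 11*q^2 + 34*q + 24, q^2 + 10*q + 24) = q^2 + 10*q + 24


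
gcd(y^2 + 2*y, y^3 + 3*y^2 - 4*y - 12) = y + 2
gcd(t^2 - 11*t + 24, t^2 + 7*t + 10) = 1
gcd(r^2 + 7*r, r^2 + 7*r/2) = r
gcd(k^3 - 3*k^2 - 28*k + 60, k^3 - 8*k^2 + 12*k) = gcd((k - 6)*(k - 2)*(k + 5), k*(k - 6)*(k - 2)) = k^2 - 8*k + 12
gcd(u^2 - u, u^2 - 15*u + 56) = 1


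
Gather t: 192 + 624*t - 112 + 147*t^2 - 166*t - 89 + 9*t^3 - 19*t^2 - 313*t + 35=9*t^3 + 128*t^2 + 145*t + 26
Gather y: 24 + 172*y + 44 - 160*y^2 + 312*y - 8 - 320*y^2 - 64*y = -480*y^2 + 420*y + 60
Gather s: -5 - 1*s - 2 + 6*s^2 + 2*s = 6*s^2 + s - 7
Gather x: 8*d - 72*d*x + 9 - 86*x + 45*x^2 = 8*d + 45*x^2 + x*(-72*d - 86) + 9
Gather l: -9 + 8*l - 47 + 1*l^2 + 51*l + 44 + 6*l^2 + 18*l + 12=7*l^2 + 77*l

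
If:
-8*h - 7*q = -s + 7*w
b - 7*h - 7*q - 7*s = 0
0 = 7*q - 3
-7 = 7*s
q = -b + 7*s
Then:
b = -52/7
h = -24/49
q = 3/7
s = -1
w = -4/343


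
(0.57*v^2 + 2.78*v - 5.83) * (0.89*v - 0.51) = 0.5073*v^3 + 2.1835*v^2 - 6.6065*v + 2.9733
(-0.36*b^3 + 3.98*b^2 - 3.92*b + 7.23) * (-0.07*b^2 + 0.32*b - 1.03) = 0.0252*b^5 - 0.3938*b^4 + 1.9188*b^3 - 5.8599*b^2 + 6.3512*b - 7.4469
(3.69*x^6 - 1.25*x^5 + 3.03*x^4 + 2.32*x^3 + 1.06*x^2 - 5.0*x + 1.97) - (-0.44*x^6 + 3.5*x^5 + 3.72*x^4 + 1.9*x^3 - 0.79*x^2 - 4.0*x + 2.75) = 4.13*x^6 - 4.75*x^5 - 0.69*x^4 + 0.42*x^3 + 1.85*x^2 - 1.0*x - 0.78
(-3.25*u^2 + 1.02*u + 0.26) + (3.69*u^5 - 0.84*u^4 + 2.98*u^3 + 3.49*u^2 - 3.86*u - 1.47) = 3.69*u^5 - 0.84*u^4 + 2.98*u^3 + 0.24*u^2 - 2.84*u - 1.21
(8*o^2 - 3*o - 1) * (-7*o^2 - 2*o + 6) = -56*o^4 + 5*o^3 + 61*o^2 - 16*o - 6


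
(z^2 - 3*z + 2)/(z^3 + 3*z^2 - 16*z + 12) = 1/(z + 6)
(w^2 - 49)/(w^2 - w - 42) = (w + 7)/(w + 6)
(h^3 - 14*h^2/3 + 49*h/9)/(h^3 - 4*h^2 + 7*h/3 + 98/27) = 3*h/(3*h + 2)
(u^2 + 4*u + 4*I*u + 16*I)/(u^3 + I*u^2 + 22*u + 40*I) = (u + 4)/(u^2 - 3*I*u + 10)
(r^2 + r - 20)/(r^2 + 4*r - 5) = (r - 4)/(r - 1)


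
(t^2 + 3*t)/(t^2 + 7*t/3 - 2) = 3*t/(3*t - 2)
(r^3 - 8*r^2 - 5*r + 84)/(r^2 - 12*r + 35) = (r^2 - r - 12)/(r - 5)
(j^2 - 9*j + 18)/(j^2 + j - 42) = (j - 3)/(j + 7)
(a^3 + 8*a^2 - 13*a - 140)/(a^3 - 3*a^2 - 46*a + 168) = (a + 5)/(a - 6)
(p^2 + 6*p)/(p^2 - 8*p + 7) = p*(p + 6)/(p^2 - 8*p + 7)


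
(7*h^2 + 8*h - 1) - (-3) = 7*h^2 + 8*h + 2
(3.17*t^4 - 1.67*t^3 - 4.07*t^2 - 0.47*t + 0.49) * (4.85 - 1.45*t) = -4.5965*t^5 + 17.796*t^4 - 2.198*t^3 - 19.058*t^2 - 2.99*t + 2.3765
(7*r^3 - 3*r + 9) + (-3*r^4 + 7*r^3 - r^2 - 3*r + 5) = -3*r^4 + 14*r^3 - r^2 - 6*r + 14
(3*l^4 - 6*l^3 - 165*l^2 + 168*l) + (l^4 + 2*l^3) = 4*l^4 - 4*l^3 - 165*l^2 + 168*l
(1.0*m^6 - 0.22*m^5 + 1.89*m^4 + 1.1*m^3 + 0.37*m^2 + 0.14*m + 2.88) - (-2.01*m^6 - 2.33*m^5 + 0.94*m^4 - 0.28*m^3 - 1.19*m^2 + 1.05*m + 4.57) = 3.01*m^6 + 2.11*m^5 + 0.95*m^4 + 1.38*m^3 + 1.56*m^2 - 0.91*m - 1.69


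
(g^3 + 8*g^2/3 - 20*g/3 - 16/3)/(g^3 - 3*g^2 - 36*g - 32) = (3*g^2 - 4*g - 4)/(3*(g^2 - 7*g - 8))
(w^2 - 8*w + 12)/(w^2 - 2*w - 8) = (-w^2 + 8*w - 12)/(-w^2 + 2*w + 8)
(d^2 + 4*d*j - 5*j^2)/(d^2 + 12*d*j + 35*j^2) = (d - j)/(d + 7*j)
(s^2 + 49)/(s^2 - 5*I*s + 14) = (s + 7*I)/(s + 2*I)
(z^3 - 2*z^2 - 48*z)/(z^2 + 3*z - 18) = z*(z - 8)/(z - 3)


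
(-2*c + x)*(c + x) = -2*c^2 - c*x + x^2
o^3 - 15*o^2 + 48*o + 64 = (o - 8)^2*(o + 1)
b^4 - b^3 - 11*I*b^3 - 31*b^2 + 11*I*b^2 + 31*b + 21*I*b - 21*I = (b - 7*I)*(b - 3*I)*(-I*b + I)*(I*b + 1)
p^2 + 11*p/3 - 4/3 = (p - 1/3)*(p + 4)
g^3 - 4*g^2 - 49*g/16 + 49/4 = (g - 4)*(g - 7/4)*(g + 7/4)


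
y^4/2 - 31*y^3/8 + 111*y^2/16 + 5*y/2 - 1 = (y/2 + 1/4)*(y - 4)^2*(y - 1/4)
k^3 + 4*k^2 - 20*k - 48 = (k - 4)*(k + 2)*(k + 6)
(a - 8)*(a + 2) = a^2 - 6*a - 16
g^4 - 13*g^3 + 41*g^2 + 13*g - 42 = (g - 7)*(g - 6)*(g - 1)*(g + 1)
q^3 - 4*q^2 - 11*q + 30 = (q - 5)*(q - 2)*(q + 3)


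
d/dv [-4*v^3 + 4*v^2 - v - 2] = -12*v^2 + 8*v - 1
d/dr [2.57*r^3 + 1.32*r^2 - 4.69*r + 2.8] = 7.71*r^2 + 2.64*r - 4.69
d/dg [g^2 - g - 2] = 2*g - 1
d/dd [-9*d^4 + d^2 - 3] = -36*d^3 + 2*d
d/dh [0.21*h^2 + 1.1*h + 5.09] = 0.42*h + 1.1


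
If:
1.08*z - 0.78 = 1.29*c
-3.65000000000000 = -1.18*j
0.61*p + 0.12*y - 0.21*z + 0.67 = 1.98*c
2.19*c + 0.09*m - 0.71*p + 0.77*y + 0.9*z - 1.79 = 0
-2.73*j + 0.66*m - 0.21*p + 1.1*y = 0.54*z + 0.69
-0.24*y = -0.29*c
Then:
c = -0.42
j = 3.09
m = 14.14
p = -2.27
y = -0.50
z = 0.22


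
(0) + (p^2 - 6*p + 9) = p^2 - 6*p + 9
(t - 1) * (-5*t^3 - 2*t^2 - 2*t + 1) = -5*t^4 + 3*t^3 + 3*t - 1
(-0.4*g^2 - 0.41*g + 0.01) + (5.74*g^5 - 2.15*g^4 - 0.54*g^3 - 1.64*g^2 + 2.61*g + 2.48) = 5.74*g^5 - 2.15*g^4 - 0.54*g^3 - 2.04*g^2 + 2.2*g + 2.49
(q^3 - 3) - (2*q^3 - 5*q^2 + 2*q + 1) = -q^3 + 5*q^2 - 2*q - 4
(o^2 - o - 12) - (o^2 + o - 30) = 18 - 2*o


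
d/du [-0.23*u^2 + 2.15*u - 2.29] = 2.15 - 0.46*u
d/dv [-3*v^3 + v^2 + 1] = v*(2 - 9*v)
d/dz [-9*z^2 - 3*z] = -18*z - 3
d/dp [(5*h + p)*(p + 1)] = 5*h + 2*p + 1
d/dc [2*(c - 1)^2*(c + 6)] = 2*(c - 1)*(3*c + 11)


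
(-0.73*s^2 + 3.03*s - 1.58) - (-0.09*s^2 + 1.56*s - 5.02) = -0.64*s^2 + 1.47*s + 3.44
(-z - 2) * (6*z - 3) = -6*z^2 - 9*z + 6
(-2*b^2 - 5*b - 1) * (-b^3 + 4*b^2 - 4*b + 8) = 2*b^5 - 3*b^4 - 11*b^3 - 36*b - 8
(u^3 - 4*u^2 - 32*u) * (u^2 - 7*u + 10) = u^5 - 11*u^4 + 6*u^3 + 184*u^2 - 320*u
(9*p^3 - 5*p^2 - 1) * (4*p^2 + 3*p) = 36*p^5 + 7*p^4 - 15*p^3 - 4*p^2 - 3*p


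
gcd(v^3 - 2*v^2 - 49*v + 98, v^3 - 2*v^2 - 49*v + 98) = v^3 - 2*v^2 - 49*v + 98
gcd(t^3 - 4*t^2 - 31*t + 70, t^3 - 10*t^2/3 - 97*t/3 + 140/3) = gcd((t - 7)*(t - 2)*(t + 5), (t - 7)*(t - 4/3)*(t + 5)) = t^2 - 2*t - 35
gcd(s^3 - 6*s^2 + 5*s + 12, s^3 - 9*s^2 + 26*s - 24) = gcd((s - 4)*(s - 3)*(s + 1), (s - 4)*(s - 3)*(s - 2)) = s^2 - 7*s + 12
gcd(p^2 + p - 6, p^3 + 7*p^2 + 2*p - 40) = p - 2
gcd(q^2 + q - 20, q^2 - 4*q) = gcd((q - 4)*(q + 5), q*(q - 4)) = q - 4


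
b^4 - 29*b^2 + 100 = (b - 5)*(b - 2)*(b + 2)*(b + 5)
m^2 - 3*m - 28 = (m - 7)*(m + 4)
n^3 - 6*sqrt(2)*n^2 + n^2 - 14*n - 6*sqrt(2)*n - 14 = (n + 1)*(n - 7*sqrt(2))*(n + sqrt(2))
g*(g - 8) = g^2 - 8*g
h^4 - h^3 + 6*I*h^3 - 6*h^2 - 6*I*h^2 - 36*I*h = h*(h - 3)*(h + 2)*(h + 6*I)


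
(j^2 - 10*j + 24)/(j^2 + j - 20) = (j - 6)/(j + 5)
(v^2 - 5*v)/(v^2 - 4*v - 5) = v/(v + 1)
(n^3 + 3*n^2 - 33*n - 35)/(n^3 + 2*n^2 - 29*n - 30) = (n + 7)/(n + 6)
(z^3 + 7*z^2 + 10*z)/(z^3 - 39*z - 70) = z/(z - 7)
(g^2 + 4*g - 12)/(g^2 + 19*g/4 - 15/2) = 4*(g - 2)/(4*g - 5)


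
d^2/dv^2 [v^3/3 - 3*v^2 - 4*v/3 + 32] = 2*v - 6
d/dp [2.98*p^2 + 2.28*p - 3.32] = 5.96*p + 2.28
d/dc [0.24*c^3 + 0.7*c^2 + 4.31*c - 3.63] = 0.72*c^2 + 1.4*c + 4.31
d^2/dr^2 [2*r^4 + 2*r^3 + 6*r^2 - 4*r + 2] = 24*r^2 + 12*r + 12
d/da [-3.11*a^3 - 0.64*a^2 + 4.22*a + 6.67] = -9.33*a^2 - 1.28*a + 4.22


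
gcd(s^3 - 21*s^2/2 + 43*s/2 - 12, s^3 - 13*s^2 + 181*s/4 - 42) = s^2 - 19*s/2 + 12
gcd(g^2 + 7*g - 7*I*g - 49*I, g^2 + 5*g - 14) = g + 7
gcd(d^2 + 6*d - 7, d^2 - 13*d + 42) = 1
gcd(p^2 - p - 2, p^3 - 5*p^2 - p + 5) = p + 1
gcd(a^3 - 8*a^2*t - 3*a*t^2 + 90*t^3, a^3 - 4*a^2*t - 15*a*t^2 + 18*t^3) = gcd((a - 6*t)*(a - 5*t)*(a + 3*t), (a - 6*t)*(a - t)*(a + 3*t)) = -a^2 + 3*a*t + 18*t^2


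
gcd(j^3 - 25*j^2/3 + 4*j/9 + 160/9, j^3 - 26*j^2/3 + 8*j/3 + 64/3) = j^2 - 20*j/3 - 32/3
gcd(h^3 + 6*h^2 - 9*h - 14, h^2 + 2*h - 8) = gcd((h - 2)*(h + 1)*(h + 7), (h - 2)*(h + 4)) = h - 2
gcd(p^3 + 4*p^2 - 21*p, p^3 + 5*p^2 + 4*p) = p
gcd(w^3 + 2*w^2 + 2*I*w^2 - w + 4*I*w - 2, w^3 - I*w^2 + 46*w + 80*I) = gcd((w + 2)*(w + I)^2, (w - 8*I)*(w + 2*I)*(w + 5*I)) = 1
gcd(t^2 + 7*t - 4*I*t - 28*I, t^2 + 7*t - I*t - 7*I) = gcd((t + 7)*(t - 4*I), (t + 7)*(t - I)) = t + 7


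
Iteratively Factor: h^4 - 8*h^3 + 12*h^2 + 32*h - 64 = (h - 2)*(h^3 - 6*h^2 + 32) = (h - 4)*(h - 2)*(h^2 - 2*h - 8) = (h - 4)^2*(h - 2)*(h + 2)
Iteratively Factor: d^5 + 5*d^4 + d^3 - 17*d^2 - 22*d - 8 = (d + 1)*(d^4 + 4*d^3 - 3*d^2 - 14*d - 8) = (d + 1)*(d + 4)*(d^3 - 3*d - 2) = (d + 1)^2*(d + 4)*(d^2 - d - 2) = (d - 2)*(d + 1)^2*(d + 4)*(d + 1)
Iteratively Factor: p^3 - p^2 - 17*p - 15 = (p + 1)*(p^2 - 2*p - 15) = (p - 5)*(p + 1)*(p + 3)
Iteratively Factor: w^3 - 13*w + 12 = (w - 1)*(w^2 + w - 12) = (w - 1)*(w + 4)*(w - 3)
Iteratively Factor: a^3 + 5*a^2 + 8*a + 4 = (a + 2)*(a^2 + 3*a + 2) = (a + 2)^2*(a + 1)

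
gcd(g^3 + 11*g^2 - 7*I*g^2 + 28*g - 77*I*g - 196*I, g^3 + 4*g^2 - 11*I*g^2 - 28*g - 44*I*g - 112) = g^2 + g*(4 - 7*I) - 28*I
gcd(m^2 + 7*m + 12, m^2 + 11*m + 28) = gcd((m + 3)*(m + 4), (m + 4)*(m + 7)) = m + 4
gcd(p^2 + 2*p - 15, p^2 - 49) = 1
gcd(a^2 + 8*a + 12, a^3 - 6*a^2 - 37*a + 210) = a + 6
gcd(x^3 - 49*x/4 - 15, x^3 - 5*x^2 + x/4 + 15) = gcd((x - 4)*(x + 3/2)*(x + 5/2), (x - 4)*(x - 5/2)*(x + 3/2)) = x^2 - 5*x/2 - 6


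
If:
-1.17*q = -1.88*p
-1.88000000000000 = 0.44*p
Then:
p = -4.27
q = -6.87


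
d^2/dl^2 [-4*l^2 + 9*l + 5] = -8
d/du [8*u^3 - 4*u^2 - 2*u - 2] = 24*u^2 - 8*u - 2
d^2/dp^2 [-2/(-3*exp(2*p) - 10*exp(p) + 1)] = 4*(4*(3*exp(p) + 5)^2*exp(p) - (6*exp(p) + 5)*(3*exp(2*p) + 10*exp(p) - 1))*exp(p)/(3*exp(2*p) + 10*exp(p) - 1)^3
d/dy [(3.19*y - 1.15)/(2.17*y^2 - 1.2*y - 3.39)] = (-6.9223*y^2 + 4.991*y - 12.1941)/(4.7089*y^4 - 5.208*y^3 - 13.2726*y^2 + 8.136*y + 11.4921)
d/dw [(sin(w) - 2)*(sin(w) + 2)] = sin(2*w)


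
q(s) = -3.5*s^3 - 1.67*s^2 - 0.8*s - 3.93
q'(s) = -10.5*s^2 - 3.34*s - 0.8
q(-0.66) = -3.12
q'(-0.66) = -3.17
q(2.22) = -52.23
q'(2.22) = -59.96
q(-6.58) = 926.15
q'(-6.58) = -433.44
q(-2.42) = 37.83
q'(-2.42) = -54.21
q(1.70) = -27.31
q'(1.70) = -36.82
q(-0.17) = -3.83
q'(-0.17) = -0.54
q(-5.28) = 468.93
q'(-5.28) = -275.89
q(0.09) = -4.02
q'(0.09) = -1.19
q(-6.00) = 696.75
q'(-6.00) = -358.76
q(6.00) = -824.85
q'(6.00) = -398.84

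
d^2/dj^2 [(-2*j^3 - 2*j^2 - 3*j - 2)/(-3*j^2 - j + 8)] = 2*(71*j^3 + 150*j^2 + 618*j + 202)/(27*j^6 + 27*j^5 - 207*j^4 - 143*j^3 + 552*j^2 + 192*j - 512)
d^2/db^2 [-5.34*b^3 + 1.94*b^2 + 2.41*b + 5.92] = 3.88 - 32.04*b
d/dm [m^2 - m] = 2*m - 1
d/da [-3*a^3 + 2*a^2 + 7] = a*(4 - 9*a)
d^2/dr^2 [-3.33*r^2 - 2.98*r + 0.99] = -6.66000000000000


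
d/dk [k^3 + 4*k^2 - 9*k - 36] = 3*k^2 + 8*k - 9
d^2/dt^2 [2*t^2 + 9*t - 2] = 4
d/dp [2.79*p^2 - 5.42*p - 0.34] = 5.58*p - 5.42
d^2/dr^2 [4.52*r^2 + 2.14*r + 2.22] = 9.04000000000000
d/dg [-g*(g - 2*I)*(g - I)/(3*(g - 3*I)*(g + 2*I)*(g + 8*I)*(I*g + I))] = (-I*g^6 - 6*g^5 + g^4*(-10 - I) + g^3*(-124 + 32*I) + g^2*(-116 + 172*I) + 288*I*g + 96)/(3*g^8 + g^7*(6 + 42*I) + g^6*(-60 + 84*I) + g^5*(-126 + 918*I) + g^4*(-1491 + 1752*I) + g^3*(-2856 + 4908*I) + g^2*(-8340 + 8064*I) + g*(-13824 + 4032*I) - 6912)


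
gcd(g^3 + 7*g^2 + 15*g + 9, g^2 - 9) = g + 3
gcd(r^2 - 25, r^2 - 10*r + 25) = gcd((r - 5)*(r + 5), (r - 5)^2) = r - 5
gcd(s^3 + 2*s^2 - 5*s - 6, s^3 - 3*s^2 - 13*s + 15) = s + 3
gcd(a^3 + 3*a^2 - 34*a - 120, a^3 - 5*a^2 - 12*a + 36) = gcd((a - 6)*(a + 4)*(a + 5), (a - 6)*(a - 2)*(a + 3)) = a - 6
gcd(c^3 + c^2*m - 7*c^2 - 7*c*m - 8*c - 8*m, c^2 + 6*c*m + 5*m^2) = c + m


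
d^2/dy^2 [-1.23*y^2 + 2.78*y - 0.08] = -2.46000000000000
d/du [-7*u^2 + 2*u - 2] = 2 - 14*u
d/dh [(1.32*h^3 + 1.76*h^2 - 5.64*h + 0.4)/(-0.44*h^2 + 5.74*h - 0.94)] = (-0.5808*h^4 + 15.1536*h^3 + 3.8984*h^2 - 2.9568*h + 3.0056)/(0.1936*h^4 - 5.0512*h^3 + 33.7748*h^2 - 10.7912*h + 0.8836)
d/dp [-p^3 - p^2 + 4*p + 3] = -3*p^2 - 2*p + 4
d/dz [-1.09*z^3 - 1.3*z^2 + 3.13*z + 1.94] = -3.27*z^2 - 2.6*z + 3.13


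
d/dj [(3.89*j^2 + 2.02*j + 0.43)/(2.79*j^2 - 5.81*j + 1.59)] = (-28.2367*j^2 + 9.9708*j + 5.7101)/(7.7841*j^4 - 32.4198*j^3 + 42.6283*j^2 - 18.4758*j + 2.5281)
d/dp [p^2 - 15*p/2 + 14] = 2*p - 15/2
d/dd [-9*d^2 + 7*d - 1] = 7 - 18*d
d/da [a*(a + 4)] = 2*a + 4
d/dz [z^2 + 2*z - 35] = 2*z + 2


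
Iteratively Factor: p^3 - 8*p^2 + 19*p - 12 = (p - 3)*(p^2 - 5*p + 4) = (p - 4)*(p - 3)*(p - 1)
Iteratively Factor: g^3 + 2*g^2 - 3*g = (g)*(g^2 + 2*g - 3) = g*(g - 1)*(g + 3)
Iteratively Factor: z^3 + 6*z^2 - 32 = (z - 2)*(z^2 + 8*z + 16) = (z - 2)*(z + 4)*(z + 4)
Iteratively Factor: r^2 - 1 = (r - 1)*(r + 1)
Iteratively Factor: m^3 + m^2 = (m + 1)*(m^2) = m*(m + 1)*(m)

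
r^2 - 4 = (r - 2)*(r + 2)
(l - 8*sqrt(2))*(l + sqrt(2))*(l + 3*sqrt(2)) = l^3 - 4*sqrt(2)*l^2 - 58*l - 48*sqrt(2)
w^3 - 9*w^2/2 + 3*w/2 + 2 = (w - 4)*(w - 1)*(w + 1/2)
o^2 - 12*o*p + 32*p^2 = (o - 8*p)*(o - 4*p)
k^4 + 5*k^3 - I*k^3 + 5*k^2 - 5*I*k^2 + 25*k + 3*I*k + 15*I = (k + 5)*(k - 3*I)*(k + I)^2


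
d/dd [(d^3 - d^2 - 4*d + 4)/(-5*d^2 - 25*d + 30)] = (-d^2 - 12*d - 4)/(5*(d^2 + 12*d + 36))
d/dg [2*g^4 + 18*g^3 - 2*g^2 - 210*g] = 8*g^3 + 54*g^2 - 4*g - 210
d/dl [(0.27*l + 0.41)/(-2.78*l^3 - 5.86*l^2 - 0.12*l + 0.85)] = (1.5012*l^3 + 5.0016*l^2 + 4.8052*l + 0.2787)/(7.7284*l^6 + 32.5816*l^5 + 35.0068*l^4 - 3.3196*l^3 - 9.9476*l^2 - 0.204*l + 0.7225)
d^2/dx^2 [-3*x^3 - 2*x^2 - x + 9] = -18*x - 4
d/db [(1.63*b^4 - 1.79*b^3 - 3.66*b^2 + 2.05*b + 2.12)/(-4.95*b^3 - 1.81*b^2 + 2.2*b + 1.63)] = (-8.0685*b^6 - 5.9006*b^5 - 4.1191*b^4 + 23.0466*b^3 + 18.3874*b^2 - 4.2572*b - 1.3225)/(24.5025*b^6 + 17.919*b^5 - 18.5039*b^4 - 24.101*b^3 - 1.0606*b^2 + 7.172*b + 2.6569)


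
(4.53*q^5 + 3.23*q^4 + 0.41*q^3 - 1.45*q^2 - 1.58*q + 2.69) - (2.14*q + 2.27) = 4.53*q^5 + 3.23*q^4 + 0.41*q^3 - 1.45*q^2 - 3.72*q + 0.42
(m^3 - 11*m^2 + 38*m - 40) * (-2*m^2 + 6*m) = -2*m^5 + 28*m^4 - 142*m^3 + 308*m^2 - 240*m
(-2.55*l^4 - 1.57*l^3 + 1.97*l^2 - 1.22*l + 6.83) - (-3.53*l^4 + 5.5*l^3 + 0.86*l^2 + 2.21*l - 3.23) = 0.98*l^4 - 7.07*l^3 + 1.11*l^2 - 3.43*l + 10.06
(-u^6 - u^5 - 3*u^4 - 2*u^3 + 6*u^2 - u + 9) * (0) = 0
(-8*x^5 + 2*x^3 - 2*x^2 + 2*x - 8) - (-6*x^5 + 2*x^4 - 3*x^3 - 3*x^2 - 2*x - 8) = -2*x^5 - 2*x^4 + 5*x^3 + x^2 + 4*x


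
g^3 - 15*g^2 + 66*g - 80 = (g - 8)*(g - 5)*(g - 2)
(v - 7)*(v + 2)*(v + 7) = v^3 + 2*v^2 - 49*v - 98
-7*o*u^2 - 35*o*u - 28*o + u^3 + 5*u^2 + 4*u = (-7*o + u)*(u + 1)*(u + 4)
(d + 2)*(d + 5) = d^2 + 7*d + 10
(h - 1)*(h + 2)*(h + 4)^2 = h^4 + 9*h^3 + 22*h^2 - 32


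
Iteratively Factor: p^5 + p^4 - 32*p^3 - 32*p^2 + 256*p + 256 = (p - 4)*(p^4 + 5*p^3 - 12*p^2 - 80*p - 64) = (p - 4)*(p + 4)*(p^3 + p^2 - 16*p - 16) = (p - 4)*(p + 4)^2*(p^2 - 3*p - 4) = (p - 4)^2*(p + 4)^2*(p + 1)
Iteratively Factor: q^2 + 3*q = (q)*(q + 3)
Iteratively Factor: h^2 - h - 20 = (h + 4)*(h - 5)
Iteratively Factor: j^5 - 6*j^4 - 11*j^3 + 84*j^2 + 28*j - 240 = (j + 3)*(j^4 - 9*j^3 + 16*j^2 + 36*j - 80) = (j - 4)*(j + 3)*(j^3 - 5*j^2 - 4*j + 20) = (j - 4)*(j - 2)*(j + 3)*(j^2 - 3*j - 10) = (j - 4)*(j - 2)*(j + 2)*(j + 3)*(j - 5)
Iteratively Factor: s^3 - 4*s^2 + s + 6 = (s - 2)*(s^2 - 2*s - 3) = (s - 3)*(s - 2)*(s + 1)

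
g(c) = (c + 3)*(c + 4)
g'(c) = 2*c + 7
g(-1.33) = 4.46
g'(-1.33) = 4.34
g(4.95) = 71.15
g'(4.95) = 16.90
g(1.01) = 20.09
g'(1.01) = 9.02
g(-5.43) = 3.47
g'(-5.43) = -3.86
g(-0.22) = 10.51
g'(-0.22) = 6.56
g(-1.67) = 3.10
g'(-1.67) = 3.66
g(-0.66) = 7.82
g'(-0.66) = 5.68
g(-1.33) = 4.46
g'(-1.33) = 4.34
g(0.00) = 12.00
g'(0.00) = 7.00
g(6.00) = 90.00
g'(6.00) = 19.00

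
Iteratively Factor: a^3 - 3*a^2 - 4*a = (a + 1)*(a^2 - 4*a) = a*(a + 1)*(a - 4)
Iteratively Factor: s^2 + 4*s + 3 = (s + 1)*(s + 3)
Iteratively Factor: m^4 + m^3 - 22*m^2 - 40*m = (m - 5)*(m^3 + 6*m^2 + 8*m) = (m - 5)*(m + 4)*(m^2 + 2*m) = (m - 5)*(m + 2)*(m + 4)*(m)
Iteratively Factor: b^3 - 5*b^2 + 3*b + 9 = (b - 3)*(b^2 - 2*b - 3) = (b - 3)*(b + 1)*(b - 3)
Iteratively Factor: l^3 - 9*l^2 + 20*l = (l - 4)*(l^2 - 5*l) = l*(l - 4)*(l - 5)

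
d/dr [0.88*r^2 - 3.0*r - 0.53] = 1.76*r - 3.0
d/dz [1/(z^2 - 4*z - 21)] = 2*(2 - z)/(-z^2 + 4*z + 21)^2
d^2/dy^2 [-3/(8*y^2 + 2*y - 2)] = 3*(16*y^2 + 4*y - (8*y + 1)^2 - 4)/(4*y^2 + y - 1)^3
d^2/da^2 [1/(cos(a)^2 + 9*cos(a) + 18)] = (-4*sin(a)^4 + 11*sin(a)^2 + 783*cos(a)/4 - 27*cos(3*a)/4 + 119)/((cos(a) + 3)^3*(cos(a) + 6)^3)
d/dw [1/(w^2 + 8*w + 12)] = 2*(-w - 4)/(w^2 + 8*w + 12)^2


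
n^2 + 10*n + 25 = (n + 5)^2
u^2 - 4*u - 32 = (u - 8)*(u + 4)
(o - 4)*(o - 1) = o^2 - 5*o + 4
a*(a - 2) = a^2 - 2*a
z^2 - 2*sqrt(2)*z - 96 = (z - 8*sqrt(2))*(z + 6*sqrt(2))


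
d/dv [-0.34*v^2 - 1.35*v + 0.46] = -0.68*v - 1.35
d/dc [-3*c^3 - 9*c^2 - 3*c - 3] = -9*c^2 - 18*c - 3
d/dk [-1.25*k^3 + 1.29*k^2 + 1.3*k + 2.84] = -3.75*k^2 + 2.58*k + 1.3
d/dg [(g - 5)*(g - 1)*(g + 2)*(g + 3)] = 4*g^3 - 3*g^2 - 38*g - 11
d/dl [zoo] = 0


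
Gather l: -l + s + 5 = -l + s + 5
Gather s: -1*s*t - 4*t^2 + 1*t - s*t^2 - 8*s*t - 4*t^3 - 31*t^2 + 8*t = s*(-t^2 - 9*t) - 4*t^3 - 35*t^2 + 9*t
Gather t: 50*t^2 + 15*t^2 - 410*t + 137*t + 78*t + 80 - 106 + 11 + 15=65*t^2 - 195*t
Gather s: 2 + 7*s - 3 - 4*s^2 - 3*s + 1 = -4*s^2 + 4*s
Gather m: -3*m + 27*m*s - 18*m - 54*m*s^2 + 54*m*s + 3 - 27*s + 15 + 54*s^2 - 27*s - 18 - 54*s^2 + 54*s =m*(-54*s^2 + 81*s - 21)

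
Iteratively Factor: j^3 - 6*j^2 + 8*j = (j - 4)*(j^2 - 2*j) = (j - 4)*(j - 2)*(j)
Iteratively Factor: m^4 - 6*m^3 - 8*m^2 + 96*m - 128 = (m - 4)*(m^3 - 2*m^2 - 16*m + 32) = (m - 4)*(m + 4)*(m^2 - 6*m + 8) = (m - 4)*(m - 2)*(m + 4)*(m - 4)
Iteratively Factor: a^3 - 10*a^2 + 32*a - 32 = (a - 4)*(a^2 - 6*a + 8) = (a - 4)^2*(a - 2)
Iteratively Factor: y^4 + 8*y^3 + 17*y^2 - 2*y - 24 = (y + 2)*(y^3 + 6*y^2 + 5*y - 12) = (y + 2)*(y + 3)*(y^2 + 3*y - 4) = (y + 2)*(y + 3)*(y + 4)*(y - 1)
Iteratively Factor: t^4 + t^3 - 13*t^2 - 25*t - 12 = (t + 1)*(t^3 - 13*t - 12) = (t + 1)^2*(t^2 - t - 12) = (t - 4)*(t + 1)^2*(t + 3)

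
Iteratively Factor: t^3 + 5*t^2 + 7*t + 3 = (t + 1)*(t^2 + 4*t + 3) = (t + 1)^2*(t + 3)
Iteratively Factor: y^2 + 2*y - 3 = (y + 3)*(y - 1)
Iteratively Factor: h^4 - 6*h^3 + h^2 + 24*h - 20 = (h - 5)*(h^3 - h^2 - 4*h + 4) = (h - 5)*(h + 2)*(h^2 - 3*h + 2) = (h - 5)*(h - 2)*(h + 2)*(h - 1)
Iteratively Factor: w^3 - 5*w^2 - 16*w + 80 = (w - 4)*(w^2 - w - 20) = (w - 4)*(w + 4)*(w - 5)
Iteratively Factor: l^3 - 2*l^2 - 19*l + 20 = (l - 5)*(l^2 + 3*l - 4) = (l - 5)*(l - 1)*(l + 4)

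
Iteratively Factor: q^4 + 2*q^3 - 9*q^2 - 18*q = (q + 3)*(q^3 - q^2 - 6*q) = (q - 3)*(q + 3)*(q^2 + 2*q) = q*(q - 3)*(q + 3)*(q + 2)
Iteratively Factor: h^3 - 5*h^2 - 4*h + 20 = (h - 2)*(h^2 - 3*h - 10) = (h - 2)*(h + 2)*(h - 5)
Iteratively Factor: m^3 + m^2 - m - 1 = (m + 1)*(m^2 - 1) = (m + 1)^2*(m - 1)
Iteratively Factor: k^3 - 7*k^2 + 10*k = (k - 2)*(k^2 - 5*k) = k*(k - 2)*(k - 5)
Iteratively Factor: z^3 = (z)*(z^2) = z^2*(z)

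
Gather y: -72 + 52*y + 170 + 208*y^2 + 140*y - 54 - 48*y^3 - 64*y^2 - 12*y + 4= -48*y^3 + 144*y^2 + 180*y + 48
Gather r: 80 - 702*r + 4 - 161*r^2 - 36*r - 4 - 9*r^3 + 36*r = -9*r^3 - 161*r^2 - 702*r + 80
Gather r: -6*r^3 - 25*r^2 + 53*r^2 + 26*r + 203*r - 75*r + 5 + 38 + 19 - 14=-6*r^3 + 28*r^2 + 154*r + 48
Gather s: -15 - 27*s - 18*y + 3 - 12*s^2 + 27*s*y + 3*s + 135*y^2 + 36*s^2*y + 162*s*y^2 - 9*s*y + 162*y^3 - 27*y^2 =s^2*(36*y - 12) + s*(162*y^2 + 18*y - 24) + 162*y^3 + 108*y^2 - 18*y - 12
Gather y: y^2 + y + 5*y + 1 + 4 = y^2 + 6*y + 5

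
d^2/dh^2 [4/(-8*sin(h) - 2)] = 8*(4*sin(h)^2 - sin(h) - 8)/(4*sin(h) + 1)^3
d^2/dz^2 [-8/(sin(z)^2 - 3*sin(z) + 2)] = 8*(4*sin(z)^3 - 5*sin(z)^2 - 10*sin(z) + 14)/((sin(z) - 2)^3*(sin(z) - 1)^2)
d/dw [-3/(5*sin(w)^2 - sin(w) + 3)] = 3*(10*sin(w) - 1)*cos(w)/(5*sin(w)^2 - sin(w) + 3)^2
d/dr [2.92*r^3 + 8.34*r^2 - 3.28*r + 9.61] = 8.76*r^2 + 16.68*r - 3.28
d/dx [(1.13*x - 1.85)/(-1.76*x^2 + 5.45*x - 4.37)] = (1.9888*x^2 - 6.512*x + 5.1444)/(3.0976*x^4 - 19.184*x^3 + 45.0849*x^2 - 47.633*x + 19.0969)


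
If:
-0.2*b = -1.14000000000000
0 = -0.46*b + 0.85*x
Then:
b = 5.70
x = 3.08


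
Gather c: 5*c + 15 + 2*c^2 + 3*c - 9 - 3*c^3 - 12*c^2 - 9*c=-3*c^3 - 10*c^2 - c + 6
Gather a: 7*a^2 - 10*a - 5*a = 7*a^2 - 15*a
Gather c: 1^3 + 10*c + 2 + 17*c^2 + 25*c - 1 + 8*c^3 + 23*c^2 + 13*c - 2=8*c^3 + 40*c^2 + 48*c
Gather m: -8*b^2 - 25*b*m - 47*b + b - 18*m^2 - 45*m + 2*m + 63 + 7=-8*b^2 - 46*b - 18*m^2 + m*(-25*b - 43) + 70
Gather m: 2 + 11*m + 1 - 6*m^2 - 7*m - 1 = -6*m^2 + 4*m + 2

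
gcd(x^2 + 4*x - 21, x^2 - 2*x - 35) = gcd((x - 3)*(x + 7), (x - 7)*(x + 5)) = 1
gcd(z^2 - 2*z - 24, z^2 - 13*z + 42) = z - 6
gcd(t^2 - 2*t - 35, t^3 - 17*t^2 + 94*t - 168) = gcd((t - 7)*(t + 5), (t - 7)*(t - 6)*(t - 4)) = t - 7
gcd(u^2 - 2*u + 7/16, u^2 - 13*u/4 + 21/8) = u - 7/4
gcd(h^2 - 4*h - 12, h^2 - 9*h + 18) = h - 6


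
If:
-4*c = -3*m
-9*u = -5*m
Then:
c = 27*u/20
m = 9*u/5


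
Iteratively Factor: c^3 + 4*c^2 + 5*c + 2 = (c + 1)*(c^2 + 3*c + 2) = (c + 1)*(c + 2)*(c + 1)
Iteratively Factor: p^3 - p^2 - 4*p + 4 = (p - 2)*(p^2 + p - 2) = (p - 2)*(p + 2)*(p - 1)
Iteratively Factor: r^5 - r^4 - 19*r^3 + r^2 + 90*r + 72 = (r + 1)*(r^4 - 2*r^3 - 17*r^2 + 18*r + 72) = (r + 1)*(r + 2)*(r^3 - 4*r^2 - 9*r + 36) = (r + 1)*(r + 2)*(r + 3)*(r^2 - 7*r + 12) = (r - 3)*(r + 1)*(r + 2)*(r + 3)*(r - 4)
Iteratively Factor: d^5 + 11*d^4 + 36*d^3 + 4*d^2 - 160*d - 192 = (d + 4)*(d^4 + 7*d^3 + 8*d^2 - 28*d - 48) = (d - 2)*(d + 4)*(d^3 + 9*d^2 + 26*d + 24) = (d - 2)*(d + 2)*(d + 4)*(d^2 + 7*d + 12) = (d - 2)*(d + 2)*(d + 4)^2*(d + 3)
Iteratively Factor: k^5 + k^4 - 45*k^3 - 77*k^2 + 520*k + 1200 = (k + 4)*(k^4 - 3*k^3 - 33*k^2 + 55*k + 300) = (k + 4)^2*(k^3 - 7*k^2 - 5*k + 75) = (k + 3)*(k + 4)^2*(k^2 - 10*k + 25) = (k - 5)*(k + 3)*(k + 4)^2*(k - 5)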